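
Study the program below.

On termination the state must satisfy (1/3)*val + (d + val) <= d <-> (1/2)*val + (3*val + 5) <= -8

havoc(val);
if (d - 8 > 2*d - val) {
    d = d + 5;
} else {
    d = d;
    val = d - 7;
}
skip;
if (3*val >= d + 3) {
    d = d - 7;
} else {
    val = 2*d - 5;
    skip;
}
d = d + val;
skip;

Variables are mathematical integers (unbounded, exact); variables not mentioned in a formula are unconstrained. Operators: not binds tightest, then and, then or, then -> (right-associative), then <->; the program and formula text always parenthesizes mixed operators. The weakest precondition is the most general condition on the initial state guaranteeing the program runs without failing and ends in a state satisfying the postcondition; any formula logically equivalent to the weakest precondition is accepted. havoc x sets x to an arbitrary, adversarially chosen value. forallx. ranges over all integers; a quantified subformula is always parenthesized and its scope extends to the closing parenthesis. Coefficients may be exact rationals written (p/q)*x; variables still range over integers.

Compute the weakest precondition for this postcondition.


Working backward. After the program, the postcondition (1/3)*val + (d + val) <= d <-> (1/2)*val + (3*val + 5) <= -8 must hold; in canonical form it is (4/3)*val <= 0 <-> (7/2)*val <= -13.
Before skip: (4/3)*val <= 0 <-> (7/2)*val <= -13
Before d := d + val: (4/3)*val <= 0 <-> (7/2)*val <= -13
Then branch requires (4/3)*val <= 0 <-> (7/2)*val <= -13; else branch requires (8/3)*d <= 20/3 <-> 7*d <= 9/2.
Before the if: (3*val >= d + 3 -> ((4/3)*val <= 0 <-> (7/2)*val <= -13)) and ((not (3*val >= d + 3)) -> ((8/3)*d <= 20/3 <-> 7*d <= 9/2))
Before skip: (3*val >= d + 3 -> ((4/3)*val <= 0 <-> (7/2)*val <= -13)) and ((not (3*val >= d + 3)) -> ((8/3)*d <= 20/3 <-> 7*d <= 9/2))
Then branch requires (3*val >= d + 8 -> ((4/3)*val <= 0 <-> (7/2)*val <= -13)) and ((not (3*val >= d + 8)) -> ((8/3)*d <= -20/3 <-> 7*d <= -61/2)); else branch requires (2*d >= 24 -> ((4/3)*d <= 28/3 <-> (7/2)*d <= 23/2)) and ((not (2*d >= 24)) -> ((8/3)*d <= 20/3 <-> 7*d <= 9/2)).
Before the if: (val > d + 8 -> ((3*val >= d + 8 -> ((4/3)*val <= 0 <-> (7/2)*val <= -13)) and ((not (3*val >= d + 8)) -> ((8/3)*d <= -20/3 <-> 7*d <= -61/2)))) and ((not (val > d + 8)) -> ((2*d >= 24 -> ((4/3)*d <= 28/3 <-> (7/2)*d <= 23/2)) and ((not (2*d >= 24)) -> ((8/3)*d <= 20/3 <-> 7*d <= 9/2))))
Before havoc val: forall val_1. ((val_1 > d + 8 -> ((3*val_1 >= d + 8 -> ((4/3)*val_1 <= 0 <-> (7/2)*val_1 <= -13)) and ((not (3*val_1 >= d + 8)) -> ((8/3)*d <= -20/3 <-> 7*d <= -61/2)))) and ((not (val_1 > d + 8)) -> ((2*d >= 24 -> ((4/3)*d <= 28/3 <-> (7/2)*d <= 23/2)) and ((not (2*d >= 24)) -> ((8/3)*d <= 20/3 <-> 7*d <= 9/2)))))
Answer: WP = forall val_1. ((val_1 > d + 8 -> ((3*val_1 >= d + 8 -> ((4/3)*val_1 <= 0 <-> (7/2)*val_1 <= -13)) and ((not (3*val_1 >= d + 8)) -> ((8/3)*d <= -20/3 <-> 7*d <= -61/2)))) and ((not (val_1 > d + 8)) -> ((2*d >= 24 -> ((4/3)*d <= 28/3 <-> (7/2)*d <= 23/2)) and ((not (2*d >= 24)) -> ((8/3)*d <= 20/3 <-> 7*d <= 9/2)))))


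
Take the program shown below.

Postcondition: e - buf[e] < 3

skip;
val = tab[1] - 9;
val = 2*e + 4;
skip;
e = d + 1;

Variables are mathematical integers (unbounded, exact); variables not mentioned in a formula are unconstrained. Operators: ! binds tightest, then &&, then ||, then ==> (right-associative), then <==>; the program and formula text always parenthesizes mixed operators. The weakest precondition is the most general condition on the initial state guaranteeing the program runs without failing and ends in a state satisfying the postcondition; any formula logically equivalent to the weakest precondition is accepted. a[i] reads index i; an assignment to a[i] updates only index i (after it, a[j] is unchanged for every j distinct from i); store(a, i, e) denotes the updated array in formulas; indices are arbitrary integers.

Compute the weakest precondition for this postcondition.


Working backward. After the program, the postcondition e - buf[e] < 3 must hold; in canonical form it is e < buf[e] + 3.
Before e := d + 1: d < buf[d + 1] + 2
Before skip: d < buf[d + 1] + 2
Before val := 2*e + 4: d < buf[d + 1] + 2
Before val := tab[1] - 9: d < buf[d + 1] + 2
Before skip: d < buf[d + 1] + 2
Answer: WP = d < buf[d + 1] + 2


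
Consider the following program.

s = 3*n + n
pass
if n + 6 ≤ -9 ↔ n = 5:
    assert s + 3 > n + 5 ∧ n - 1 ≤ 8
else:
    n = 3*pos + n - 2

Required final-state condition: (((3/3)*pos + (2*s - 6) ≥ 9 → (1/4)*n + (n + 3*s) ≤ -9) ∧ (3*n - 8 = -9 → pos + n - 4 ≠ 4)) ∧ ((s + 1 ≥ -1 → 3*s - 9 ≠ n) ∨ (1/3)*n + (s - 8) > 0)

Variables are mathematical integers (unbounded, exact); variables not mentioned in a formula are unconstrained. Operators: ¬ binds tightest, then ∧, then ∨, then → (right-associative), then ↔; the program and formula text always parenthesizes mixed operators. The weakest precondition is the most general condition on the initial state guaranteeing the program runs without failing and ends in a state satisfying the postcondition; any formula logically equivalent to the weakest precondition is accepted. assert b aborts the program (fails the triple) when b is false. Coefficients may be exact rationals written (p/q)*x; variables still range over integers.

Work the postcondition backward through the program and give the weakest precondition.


Working backward. After the program, the postcondition (((3/3)*pos + (2*s - 6) ≥ 9 → (1/4)*n + (n + 3*s) ≤ -9) ∧ (3*n - 8 = -9 → pos + n - 4 ≠ 4)) ∧ ((s + 1 ≥ -1 → 3*s - 9 ≠ n) ∨ (1/3)*n + (s - 8) > 0) must hold; in canonical form it is (pos + 2*s ≥ 15 → (5/4)*n + 3*s ≤ -9) ∧ (3*n = -1 → n + pos ≠ 8) ∧ ((s ≥ -2 → 3*s ≠ n + 9) ∨ (1/3)*n + s > 8).
Then branch requires s > n + 2 ∧ n ≤ 9 ∧ (pos + 2*s ≥ 15 → (5/4)*n + 3*s ≤ -9) ∧ (3*n = -1 → n + pos ≠ 8) ∧ ((s ≥ -2 → 3*s ≠ n + 9) ∨ (1/3)*n + s > 8); else branch requires (pos + 2*s ≥ 15 → (5/4)*n + (15/4)*pos + 3*s ≤ -13/2) ∧ (3*n + 9*pos = 5 → n + 4*pos ≠ 10) ∧ ((s ≥ -2 → 3*s ≠ n + 3*pos + 7) ∨ (1/3)*n + pos + s > 26/3).
Before the if: ((n ≤ -15 ↔ n = 5) → (s > n + 2 ∧ n ≤ 9 ∧ (pos + 2*s ≥ 15 → (5/4)*n + 3*s ≤ -9) ∧ (3*n = -1 → n + pos ≠ 8) ∧ ((s ≥ -2 → 3*s ≠ n + 9) ∨ (1/3)*n + s > 8))) ∧ ((¬(n ≤ -15 ↔ n = 5)) → ((pos + 2*s ≥ 15 → (5/4)*n + (15/4)*pos + 3*s ≤ -13/2) ∧ (3*n + 9*pos = 5 → n + 4*pos ≠ 10) ∧ ((s ≥ -2 → 3*s ≠ n + 3*pos + 7) ∨ (1/3)*n + pos + s > 26/3)))
Before skip: ((n ≤ -15 ↔ n = 5) → (s > n + 2 ∧ n ≤ 9 ∧ (pos + 2*s ≥ 15 → (5/4)*n + 3*s ≤ -9) ∧ (3*n = -1 → n + pos ≠ 8) ∧ ((s ≥ -2 → 3*s ≠ n + 9) ∨ (1/3)*n + s > 8))) ∧ ((¬(n ≤ -15 ↔ n = 5)) → ((pos + 2*s ≥ 15 → (5/4)*n + (15/4)*pos + 3*s ≤ -13/2) ∧ (3*n + 9*pos = 5 → n + 4*pos ≠ 10) ∧ ((s ≥ -2 → 3*s ≠ n + 3*pos + 7) ∨ (1/3)*n + pos + s > 26/3)))
Before s := 3*n + n: ((n ≤ -15 ↔ n = 5) → (3*n > 2 ∧ n ≤ 9 ∧ (8*n + pos ≥ 15 → (53/4)*n ≤ -9) ∧ (3*n = -1 → n + pos ≠ 8) ∧ ((4*n ≥ -2 → 11*n ≠ 9) ∨ (13/3)*n > 8))) ∧ ((¬(n ≤ -15 ↔ n = 5)) → ((8*n + pos ≥ 15 → (53/4)*n + (15/4)*pos ≤ -13/2) ∧ (3*n + 9*pos = 5 → n + 4*pos ≠ 10) ∧ ((4*n ≥ -2 → 11*n ≠ 3*pos + 7) ∨ (13/3)*n + pos > 26/3)))
Answer: WP = ((n ≤ -15 ↔ n = 5) → (3*n > 2 ∧ n ≤ 9 ∧ (8*n + pos ≥ 15 → (53/4)*n ≤ -9) ∧ (3*n = -1 → n + pos ≠ 8) ∧ ((4*n ≥ -2 → 11*n ≠ 9) ∨ (13/3)*n > 8))) ∧ ((¬(n ≤ -15 ↔ n = 5)) → ((8*n + pos ≥ 15 → (53/4)*n + (15/4)*pos ≤ -13/2) ∧ (3*n + 9*pos = 5 → n + 4*pos ≠ 10) ∧ ((4*n ≥ -2 → 11*n ≠ 3*pos + 7) ∨ (13/3)*n + pos > 26/3)))


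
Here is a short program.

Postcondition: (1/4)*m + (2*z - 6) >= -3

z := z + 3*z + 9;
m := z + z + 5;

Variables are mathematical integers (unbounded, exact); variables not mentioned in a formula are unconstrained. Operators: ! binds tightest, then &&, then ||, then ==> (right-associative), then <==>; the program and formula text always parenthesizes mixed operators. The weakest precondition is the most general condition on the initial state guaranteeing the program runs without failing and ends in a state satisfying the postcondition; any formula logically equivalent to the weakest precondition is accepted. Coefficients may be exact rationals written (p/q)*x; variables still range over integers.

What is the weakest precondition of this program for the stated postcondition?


Working backward. After the program, the postcondition (1/4)*m + (2*z - 6) >= -3 must hold; in canonical form it is (1/4)*m + 2*z >= 3.
Before m := z + z + 5: (5/2)*z >= 7/4
Before z := z + 3*z + 9: 10*z >= -83/4
Answer: WP = 10*z >= -83/4


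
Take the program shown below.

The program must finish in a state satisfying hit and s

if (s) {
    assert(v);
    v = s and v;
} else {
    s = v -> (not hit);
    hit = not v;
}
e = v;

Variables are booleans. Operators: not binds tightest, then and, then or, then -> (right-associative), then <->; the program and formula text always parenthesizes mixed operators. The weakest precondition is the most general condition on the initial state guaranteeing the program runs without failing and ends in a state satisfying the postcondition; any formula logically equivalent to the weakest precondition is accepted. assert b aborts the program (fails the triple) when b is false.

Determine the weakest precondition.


Working backward. After the program, hit and s must hold.
Before e := v: hit and s
Then branch requires v and hit and s; else branch requires (not v) and (v -> (not hit)).
Before the if: (s -> (v and hit and s)) and ((not s) -> ((not v) and (v -> (not hit))))
Answer: WP = (s -> (v and hit and s)) and ((not s) -> ((not v) and (v -> (not hit))))


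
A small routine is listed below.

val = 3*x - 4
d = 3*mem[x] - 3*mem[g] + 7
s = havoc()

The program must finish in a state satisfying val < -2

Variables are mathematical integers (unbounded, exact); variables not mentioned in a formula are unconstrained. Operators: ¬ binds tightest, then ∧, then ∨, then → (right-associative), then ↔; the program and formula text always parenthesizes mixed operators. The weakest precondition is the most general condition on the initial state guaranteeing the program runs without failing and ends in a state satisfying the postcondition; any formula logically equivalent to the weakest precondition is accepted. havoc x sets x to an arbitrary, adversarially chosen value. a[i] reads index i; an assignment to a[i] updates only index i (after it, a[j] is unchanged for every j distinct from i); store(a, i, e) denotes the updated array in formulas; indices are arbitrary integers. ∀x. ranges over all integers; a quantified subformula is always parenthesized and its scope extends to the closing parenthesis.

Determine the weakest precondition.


Working backward. After the program, val < -2 must hold.
Before havoc s: val < -2
Before d := 3*mem[x] - 3*mem[g] + 7: val < -2
Before val := 3*x - 4: 3*x < 2
Answer: WP = 3*x < 2


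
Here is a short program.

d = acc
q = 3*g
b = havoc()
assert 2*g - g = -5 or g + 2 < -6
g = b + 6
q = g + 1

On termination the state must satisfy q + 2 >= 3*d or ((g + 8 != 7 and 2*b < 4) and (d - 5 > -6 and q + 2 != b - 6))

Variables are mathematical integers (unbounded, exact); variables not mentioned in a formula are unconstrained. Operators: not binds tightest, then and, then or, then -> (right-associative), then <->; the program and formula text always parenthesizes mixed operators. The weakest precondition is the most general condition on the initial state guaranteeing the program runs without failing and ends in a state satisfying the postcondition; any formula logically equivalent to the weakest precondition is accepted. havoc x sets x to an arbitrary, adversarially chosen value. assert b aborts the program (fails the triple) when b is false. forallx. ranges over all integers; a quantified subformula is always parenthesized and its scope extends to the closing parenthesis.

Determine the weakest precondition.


Working backward. After the program, the postcondition q + 2 >= 3*d or ((g + 8 != 7 and 2*b < 4) and (d - 5 > -6 and q + 2 != b - 6)) must hold; in canonical form it is q >= 3*d - 2 or (g != -1 and 2*b < 4 and d > -1 and q != b - 8).
Before q := g + 1: g >= 3*d - 3 or (g != -1 and 2*b < 4 and d > -1 and g != b - 9)
Before g := b + 6: b >= 3*d - 9 or (b != -7 and 2*b < 4 and d > -1)
Before assert 2*g - g = -5 or g + 2 < -6: (g = -5 or g < -8) and (b >= 3*d - 9 or (b != -7 and 2*b < 4 and d > -1))
Before havoc b: forall b_1. ((g = -5 or g < -8) and (b_1 >= 3*d - 9 or (b_1 != -7 and 2*b_1 < 4 and d > -1)))
Before q := 3*g: forall b_1. ((g = -5 or g < -8) and (b_1 >= 3*d - 9 or (b_1 != -7 and 2*b_1 < 4 and d > -1)))
Before d := acc: forall b_1. ((g = -5 or g < -8) and (b_1 >= 3*acc - 9 or (b_1 != -7 and 2*b_1 < 4 and acc > -1)))
Answer: WP = forall b_1. ((g = -5 or g < -8) and (b_1 >= 3*acc - 9 or (b_1 != -7 and 2*b_1 < 4 and acc > -1)))


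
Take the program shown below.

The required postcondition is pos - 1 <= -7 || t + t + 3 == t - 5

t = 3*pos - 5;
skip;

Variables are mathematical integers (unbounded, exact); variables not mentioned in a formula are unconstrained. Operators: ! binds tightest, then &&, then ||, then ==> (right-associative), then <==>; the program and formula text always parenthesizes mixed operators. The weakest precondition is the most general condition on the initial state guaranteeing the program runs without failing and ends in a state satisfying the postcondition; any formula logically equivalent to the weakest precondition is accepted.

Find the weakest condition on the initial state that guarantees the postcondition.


Working backward. After the program, the postcondition pos - 1 <= -7 || t + t + 3 == t - 5 must hold; in canonical form it is pos <= -6 || t == -8.
Before skip: pos <= -6 || t == -8
Before t := 3*pos - 5: pos <= -6 || 3*pos == -3
Answer: WP = pos <= -6 || 3*pos == -3


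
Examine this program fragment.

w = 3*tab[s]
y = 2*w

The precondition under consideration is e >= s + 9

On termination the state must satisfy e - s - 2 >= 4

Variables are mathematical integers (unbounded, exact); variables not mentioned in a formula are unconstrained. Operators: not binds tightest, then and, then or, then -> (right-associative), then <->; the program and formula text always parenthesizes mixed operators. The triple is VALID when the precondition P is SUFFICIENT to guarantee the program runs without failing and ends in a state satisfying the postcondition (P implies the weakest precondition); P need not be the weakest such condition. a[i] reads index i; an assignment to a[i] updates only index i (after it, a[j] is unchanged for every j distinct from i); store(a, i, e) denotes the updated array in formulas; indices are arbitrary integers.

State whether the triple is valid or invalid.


Working backward. After the program, the postcondition e - s - 2 >= 4 must hold; in canonical form it is e >= s + 6.
Before y := 2*w: e >= s + 6
Before w := 3*tab[s]: e >= s + 6
The weakest precondition is e >= s + 6.
Check whether e >= s + 9 implies it.
Every state satisfying the precondition satisfies the weakest precondition: the implication holds.
Answer: valid


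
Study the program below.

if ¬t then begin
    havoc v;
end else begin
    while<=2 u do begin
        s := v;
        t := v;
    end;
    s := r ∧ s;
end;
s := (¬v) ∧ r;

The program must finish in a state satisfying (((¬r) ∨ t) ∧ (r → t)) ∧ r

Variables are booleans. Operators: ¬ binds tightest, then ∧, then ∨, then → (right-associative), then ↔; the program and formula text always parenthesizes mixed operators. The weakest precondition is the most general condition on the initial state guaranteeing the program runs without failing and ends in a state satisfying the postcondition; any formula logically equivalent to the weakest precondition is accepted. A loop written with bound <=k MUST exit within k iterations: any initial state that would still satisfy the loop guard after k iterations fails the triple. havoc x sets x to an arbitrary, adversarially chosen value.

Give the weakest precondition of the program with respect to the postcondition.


Working backward. After the program, the postcondition (((¬r) ∨ t) ∧ (r → t)) ∧ r must hold; in canonical form it is ((¬r) ∨ t) ∧ (r → t) ∧ r.
Before s := (¬v) ∧ r: ((¬r) ∨ t) ∧ (r → t) ∧ r
Then branch requires ((¬r) ∨ t) ∧ (r → t) ∧ r; else branch requires (u → ((u → ((¬u) ∧ ((¬r) ∨ v) ∧ (r → v) ∧ r)) ∧ ((¬u) → (((¬r) ∨ v) ∧ (r → v) ∧ r)))) ∧ ((¬u) → (((¬r) ∨ t) ∧ (r → t) ∧ r)).
Before the if: ((¬t) → (((¬r) ∨ t) ∧ (r → t) ∧ r)) ∧ (t → ((u → ((u → ((¬u) ∧ ((¬r) ∨ v) ∧ (r → v) ∧ r)) ∧ ((¬u) → (((¬r) ∨ v) ∧ (r → v) ∧ r)))) ∧ ((¬u) → (((¬r) ∨ t) ∧ (r → t) ∧ r))))
Answer: WP = ((¬t) → (((¬r) ∨ t) ∧ (r → t) ∧ r)) ∧ (t → ((u → ((u → ((¬u) ∧ ((¬r) ∨ v) ∧ (r → v) ∧ r)) ∧ ((¬u) → (((¬r) ∨ v) ∧ (r → v) ∧ r)))) ∧ ((¬u) → (((¬r) ∨ t) ∧ (r → t) ∧ r))))


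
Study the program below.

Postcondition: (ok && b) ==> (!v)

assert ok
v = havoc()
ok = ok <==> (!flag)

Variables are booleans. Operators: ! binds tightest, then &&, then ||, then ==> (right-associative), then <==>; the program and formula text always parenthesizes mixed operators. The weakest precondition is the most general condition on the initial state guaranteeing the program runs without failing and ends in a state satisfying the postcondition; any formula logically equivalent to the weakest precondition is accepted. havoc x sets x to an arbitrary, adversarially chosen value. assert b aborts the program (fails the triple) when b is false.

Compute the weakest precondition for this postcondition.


Working backward. After the program, (ok && b) ==> (!v) must hold.
Before ok := ok <==> (!flag): ((ok <==> (!flag)) && b) ==> (!v)
Before havoc v: !((ok <==> (!flag)) && b)
Before assert ok: ok && (!((ok <==> (!flag)) && b))
Answer: WP = ok && (!((ok <==> (!flag)) && b))


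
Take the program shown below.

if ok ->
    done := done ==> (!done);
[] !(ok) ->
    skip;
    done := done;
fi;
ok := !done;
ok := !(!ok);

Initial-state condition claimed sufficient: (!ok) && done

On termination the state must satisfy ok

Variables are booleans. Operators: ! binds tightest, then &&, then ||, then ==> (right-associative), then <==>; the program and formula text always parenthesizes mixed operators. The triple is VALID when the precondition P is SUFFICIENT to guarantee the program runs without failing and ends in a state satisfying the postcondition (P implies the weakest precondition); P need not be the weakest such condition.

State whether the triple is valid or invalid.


Working backward. After the program, ok must hold.
Before ok := !(!ok): ok
Before ok := !done: !done
Then branch requires !(done ==> (!done)); else branch requires !done.
Before the if: (ok ==> (!(done ==> (!done)))) && ((!ok) ==> (!done))
The weakest precondition is (ok ==> (!(done ==> (!done)))) && ((!ok) ==> (!done)).
Check whether (!ok) && done implies it.
Countermodel: at the initial state done = true, ok = false, the precondition holds but the weakest precondition fails.
Answer: invalid


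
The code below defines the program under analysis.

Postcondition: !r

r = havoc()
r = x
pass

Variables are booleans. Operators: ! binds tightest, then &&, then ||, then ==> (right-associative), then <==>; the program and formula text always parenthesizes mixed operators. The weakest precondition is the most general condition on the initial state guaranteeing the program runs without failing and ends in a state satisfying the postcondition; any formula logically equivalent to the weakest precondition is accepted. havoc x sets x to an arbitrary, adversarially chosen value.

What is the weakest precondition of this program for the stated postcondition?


Working backward. After the program, !r must hold.
Before skip: !r
Before r := x: !x
Before havoc r: !x
Answer: WP = !x


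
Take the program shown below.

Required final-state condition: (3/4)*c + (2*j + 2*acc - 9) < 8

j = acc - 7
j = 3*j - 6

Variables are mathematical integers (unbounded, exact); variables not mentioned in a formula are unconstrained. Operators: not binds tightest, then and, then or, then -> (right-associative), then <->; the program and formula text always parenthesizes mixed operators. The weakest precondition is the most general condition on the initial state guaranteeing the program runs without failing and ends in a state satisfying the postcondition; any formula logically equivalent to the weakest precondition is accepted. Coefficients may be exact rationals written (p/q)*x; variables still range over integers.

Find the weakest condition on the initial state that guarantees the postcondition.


Working backward. After the program, the postcondition (3/4)*c + (2*j + 2*acc - 9) < 8 must hold; in canonical form it is 2*acc + (3/4)*c + 2*j < 17.
Before j := 3*j - 6: 2*acc + (3/4)*c + 6*j < 29
Before j := acc - 7: 8*acc + (3/4)*c < 71
Answer: WP = 8*acc + (3/4)*c < 71


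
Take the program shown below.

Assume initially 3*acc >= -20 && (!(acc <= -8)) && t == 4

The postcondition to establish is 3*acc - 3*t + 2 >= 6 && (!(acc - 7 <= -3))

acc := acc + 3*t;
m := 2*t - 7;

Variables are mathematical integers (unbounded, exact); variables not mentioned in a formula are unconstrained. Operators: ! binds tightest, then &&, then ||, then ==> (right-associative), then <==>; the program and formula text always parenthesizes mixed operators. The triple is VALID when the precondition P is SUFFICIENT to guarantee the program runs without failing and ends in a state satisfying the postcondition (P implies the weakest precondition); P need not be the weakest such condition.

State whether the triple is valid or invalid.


Working backward. After the program, the postcondition 3*acc - 3*t + 2 >= 6 && (!(acc - 7 <= -3)) must hold; in canonical form it is 3*acc >= 3*t + 4 && (!(acc <= 4)).
Before m := 2*t - 7: 3*acc >= 3*t + 4 && (!(acc <= 4))
Before acc := acc + 3*t: 3*acc + 6*t >= 4 && (!(acc + 3*t <= 4))
The weakest precondition is 3*acc + 6*t >= 4 && (!(acc + 3*t <= 4)).
Check whether 3*acc >= -20 && (!(acc <= -8)) && t == 4 implies it.
Every state satisfying the precondition satisfies the weakest precondition: the implication holds.
Answer: valid


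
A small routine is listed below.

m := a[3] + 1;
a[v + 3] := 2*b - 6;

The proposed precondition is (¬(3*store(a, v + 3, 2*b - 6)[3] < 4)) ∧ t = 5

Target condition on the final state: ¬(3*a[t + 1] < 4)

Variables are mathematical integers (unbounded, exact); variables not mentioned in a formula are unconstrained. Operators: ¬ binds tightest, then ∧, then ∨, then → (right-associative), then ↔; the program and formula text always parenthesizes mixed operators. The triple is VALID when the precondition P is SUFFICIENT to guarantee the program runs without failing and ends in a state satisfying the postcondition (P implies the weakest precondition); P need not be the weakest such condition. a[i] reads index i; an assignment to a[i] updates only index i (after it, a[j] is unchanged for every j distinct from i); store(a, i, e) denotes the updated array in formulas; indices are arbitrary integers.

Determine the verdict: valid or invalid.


Working backward. After the program, ¬(3*a[t + 1] < 4) must hold.
Before a[v + 3] := 2*b - 6: ¬(3*store(a, v + 3, 2*b - 6)[t + 1] < 4)
Before m := a[3] + 1: ¬(3*store(a, v + 3, 2*b - 6)[t + 1] < 4)
The weakest precondition is ¬(3*store(a, v + 3, 2*b - 6)[t + 1] < 4).
Check whether (¬(3*store(a, v + 3, 2*b - 6)[3] < 4)) ∧ t = 5 implies it.
Countermodel: at the initial state a = {[3] = 5, [6] = 0, elsewhere 5}, b = 4, t = 5, v = 0, the precondition holds but the weakest precondition fails.
Answer: invalid


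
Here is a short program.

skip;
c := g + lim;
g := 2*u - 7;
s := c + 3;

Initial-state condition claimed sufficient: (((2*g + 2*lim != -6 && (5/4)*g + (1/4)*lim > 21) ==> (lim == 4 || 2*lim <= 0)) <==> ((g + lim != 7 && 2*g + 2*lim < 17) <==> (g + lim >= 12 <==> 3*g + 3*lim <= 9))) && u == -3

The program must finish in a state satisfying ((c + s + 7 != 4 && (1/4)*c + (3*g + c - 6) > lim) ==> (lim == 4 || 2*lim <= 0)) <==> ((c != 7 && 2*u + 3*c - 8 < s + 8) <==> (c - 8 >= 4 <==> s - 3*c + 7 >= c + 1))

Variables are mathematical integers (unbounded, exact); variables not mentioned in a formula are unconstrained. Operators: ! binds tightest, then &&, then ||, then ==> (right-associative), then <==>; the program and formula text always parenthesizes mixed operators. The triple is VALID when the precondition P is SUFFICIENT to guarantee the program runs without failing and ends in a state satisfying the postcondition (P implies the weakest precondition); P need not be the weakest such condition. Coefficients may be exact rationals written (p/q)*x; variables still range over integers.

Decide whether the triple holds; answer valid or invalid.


Working backward. After the program, the postcondition ((c + s + 7 != 4 && (1/4)*c + (3*g + c - 6) > lim) ==> (lim == 4 || 2*lim <= 0)) <==> ((c != 7 && 2*u + 3*c - 8 < s + 8) <==> (c - 8 >= 4 <==> s - 3*c + 7 >= c + 1)) must hold; in canonical form it is ((c + s != -3 && (5/4)*c + 3*g > lim + 6) ==> (lim == 4 || 2*lim <= 0)) <==> ((c != 7 && 3*c + 2*u < s + 16) <==> (c >= 12 <==> s >= 4*c - 6)).
Before s := c + 3: ((2*c != -6 && (5/4)*c + 3*g > lim + 6) ==> (lim == 4 || 2*lim <= 0)) <==> ((c != 7 && 2*c + 2*u < 19) <==> (c >= 12 <==> 3*c <= 9))
Before g := 2*u - 7: ((2*c != -6 && (5/4)*c + 6*u > lim + 27) ==> (lim == 4 || 2*lim <= 0)) <==> ((c != 7 && 2*c + 2*u < 19) <==> (c >= 12 <==> 3*c <= 9))
Before c := g + lim: ((2*g + 2*lim != -6 && (5/4)*g + (1/4)*lim + 6*u > 27) ==> (lim == 4 || 2*lim <= 0)) <==> ((g + lim != 7 && 2*g + 2*lim + 2*u < 19) <==> (g + lim >= 12 <==> 3*g + 3*lim <= 9))
Before skip: ((2*g + 2*lim != -6 && (5/4)*g + (1/4)*lim + 6*u > 27) ==> (lim == 4 || 2*lim <= 0)) <==> ((g + lim != 7 && 2*g + 2*lim + 2*u < 19) <==> (g + lim >= 12 <==> 3*g + 3*lim <= 9))
The weakest precondition is ((2*g + 2*lim != -6 && (5/4)*g + (1/4)*lim + 6*u > 27) ==> (lim == 4 || 2*lim <= 0)) <==> ((g + lim != 7 && 2*g + 2*lim + 2*u < 19) <==> (g + lim >= 12 <==> 3*g + 3*lim <= 9)).
Check whether (((2*g + 2*lim != -6 && (5/4)*g + (1/4)*lim > 21) ==> (lim == 4 || 2*lim <= 0)) <==> ((g + lim != 7 && 2*g + 2*lim < 17) <==> (g + lim >= 12 <==> 3*g + 3*lim <= 9))) && u == -3 implies it.
Countermodel: at the initial state g = 8, lim = 4, u = -3, the precondition holds but the weakest precondition fails.
Answer: invalid


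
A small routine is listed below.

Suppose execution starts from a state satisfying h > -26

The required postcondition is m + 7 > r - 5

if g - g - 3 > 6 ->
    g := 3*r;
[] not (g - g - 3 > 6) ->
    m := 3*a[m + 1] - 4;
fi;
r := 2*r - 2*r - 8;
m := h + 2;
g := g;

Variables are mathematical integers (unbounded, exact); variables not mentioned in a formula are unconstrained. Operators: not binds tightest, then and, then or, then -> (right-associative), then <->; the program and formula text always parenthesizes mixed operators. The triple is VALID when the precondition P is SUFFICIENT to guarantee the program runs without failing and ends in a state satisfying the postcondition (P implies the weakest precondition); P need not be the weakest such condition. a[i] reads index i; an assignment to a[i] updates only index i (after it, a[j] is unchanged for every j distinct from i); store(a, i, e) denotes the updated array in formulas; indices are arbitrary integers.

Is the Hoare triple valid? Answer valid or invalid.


Working backward. After the program, the postcondition m + 7 > r - 5 must hold; in canonical form it is m > r - 12.
Before g := g: m > r - 12
Before m := h + 2: h > r - 14
Before r := 2*r - 2*r - 8: h > -22
Then branch requires h > -22; else branch requires h > -22.
Before the if: h > -22
The weakest precondition is h > -22.
Check whether h > -26 implies it.
Countermodel: at the initial state h = -25, the precondition holds but the weakest precondition fails.
Answer: invalid


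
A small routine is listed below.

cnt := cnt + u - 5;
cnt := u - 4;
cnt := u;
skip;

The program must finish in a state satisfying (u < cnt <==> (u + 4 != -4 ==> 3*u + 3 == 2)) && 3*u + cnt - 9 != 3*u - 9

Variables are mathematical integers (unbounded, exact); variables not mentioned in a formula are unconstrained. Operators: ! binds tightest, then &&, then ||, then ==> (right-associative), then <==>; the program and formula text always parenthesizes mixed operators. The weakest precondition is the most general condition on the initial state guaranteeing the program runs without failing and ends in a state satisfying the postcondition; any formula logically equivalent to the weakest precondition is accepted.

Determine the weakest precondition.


Working backward. After the program, the postcondition (u < cnt <==> (u + 4 != -4 ==> 3*u + 3 == 2)) && 3*u + cnt - 9 != 3*u - 9 must hold; in canonical form it is (u < cnt <==> (u != -8 ==> 3*u == -1)) && cnt != 0.
Before skip: (u < cnt <==> (u != -8 ==> 3*u == -1)) && cnt != 0
Before cnt := u: (!(u != -8 ==> 3*u == -1)) && u != 0
Before cnt := u - 4: (!(u != -8 ==> 3*u == -1)) && u != 0
Before cnt := cnt + u - 5: (!(u != -8 ==> 3*u == -1)) && u != 0
Answer: WP = (!(u != -8 ==> 3*u == -1)) && u != 0


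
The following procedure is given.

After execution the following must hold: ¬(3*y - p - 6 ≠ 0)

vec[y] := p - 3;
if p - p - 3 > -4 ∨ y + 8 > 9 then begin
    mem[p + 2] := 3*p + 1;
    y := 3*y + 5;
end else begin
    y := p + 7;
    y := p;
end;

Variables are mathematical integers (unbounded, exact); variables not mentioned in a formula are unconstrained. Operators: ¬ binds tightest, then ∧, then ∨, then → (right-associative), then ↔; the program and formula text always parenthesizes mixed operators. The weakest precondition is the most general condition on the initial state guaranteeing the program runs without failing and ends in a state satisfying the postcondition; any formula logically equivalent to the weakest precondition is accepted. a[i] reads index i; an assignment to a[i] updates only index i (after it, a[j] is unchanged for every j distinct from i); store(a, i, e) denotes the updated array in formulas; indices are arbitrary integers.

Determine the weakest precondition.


Working backward. After the program, the postcondition ¬(3*y - p - 6 ≠ 0) must hold; in canonical form it is ¬(3*y ≠ p + 6).
Then branch requires ¬(9*y ≠ p - 9); else branch requires ¬(2*p ≠ 6).
Before the if: ¬(9*y ≠ p - 9)
Before vec[y] := p - 3: ¬(9*y ≠ p - 9)
Answer: WP = ¬(9*y ≠ p - 9)


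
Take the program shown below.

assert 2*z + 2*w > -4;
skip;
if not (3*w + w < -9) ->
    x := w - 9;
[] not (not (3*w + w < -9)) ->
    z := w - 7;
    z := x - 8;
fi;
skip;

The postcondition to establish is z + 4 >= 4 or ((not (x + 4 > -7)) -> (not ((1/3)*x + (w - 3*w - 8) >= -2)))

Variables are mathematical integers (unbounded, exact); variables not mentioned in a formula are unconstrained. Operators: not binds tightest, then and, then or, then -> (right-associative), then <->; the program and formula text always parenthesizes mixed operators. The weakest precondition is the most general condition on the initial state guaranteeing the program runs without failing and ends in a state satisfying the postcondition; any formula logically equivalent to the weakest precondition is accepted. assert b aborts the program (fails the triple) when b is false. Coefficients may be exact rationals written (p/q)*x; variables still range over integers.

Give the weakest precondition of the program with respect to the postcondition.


Working backward. After the program, the postcondition z + 4 >= 4 or ((not (x + 4 > -7)) -> (not ((1/3)*x + (w - 3*w - 8) >= -2))) must hold; in canonical form it is z >= 0 or ((not (x > -11)) -> (not ((1/3)*x >= 2*w + 6))).
Before skip: z >= 0 or ((not (x > -11)) -> (not ((1/3)*x >= 2*w + 6)))
Then branch requires z >= 0 or ((not (w > -2)) -> (not ((5/3)*w <= -9))); else branch requires x >= 8 or ((not (x > -11)) -> (not ((1/3)*x >= 2*w + 6))).
Before the if: ((not (4*w < -9)) -> (z >= 0 or ((not (w > -2)) -> (not ((5/3)*w <= -9))))) and (4*w < -9 -> (x >= 8 or ((not (x > -11)) -> (not ((1/3)*x >= 2*w + 6)))))
Before skip: ((not (4*w < -9)) -> (z >= 0 or ((not (w > -2)) -> (not ((5/3)*w <= -9))))) and (4*w < -9 -> (x >= 8 or ((not (x > -11)) -> (not ((1/3)*x >= 2*w + 6)))))
Before assert 2*z + 2*w > -4: 2*w + 2*z > -4 and ((not (4*w < -9)) -> (z >= 0 or ((not (w > -2)) -> (not ((5/3)*w <= -9))))) and (4*w < -9 -> (x >= 8 or ((not (x > -11)) -> (not ((1/3)*x >= 2*w + 6)))))
Answer: WP = 2*w + 2*z > -4 and ((not (4*w < -9)) -> (z >= 0 or ((not (w > -2)) -> (not ((5/3)*w <= -9))))) and (4*w < -9 -> (x >= 8 or ((not (x > -11)) -> (not ((1/3)*x >= 2*w + 6)))))


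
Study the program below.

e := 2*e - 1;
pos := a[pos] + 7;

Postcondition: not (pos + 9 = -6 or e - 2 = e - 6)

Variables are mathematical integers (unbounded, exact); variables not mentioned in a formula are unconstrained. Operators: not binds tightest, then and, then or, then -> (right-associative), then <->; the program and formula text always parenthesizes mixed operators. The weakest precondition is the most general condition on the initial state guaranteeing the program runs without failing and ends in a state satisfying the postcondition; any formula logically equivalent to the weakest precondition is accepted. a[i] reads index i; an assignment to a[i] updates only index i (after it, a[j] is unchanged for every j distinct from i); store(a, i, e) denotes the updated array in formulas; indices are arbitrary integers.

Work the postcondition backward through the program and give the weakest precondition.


Working backward. After the program, the postcondition not (pos + 9 = -6 or e - 2 = e - 6) must hold; in canonical form it is not (pos = -15).
Before pos := a[pos] + 7: not (a[pos] = -22)
Before e := 2*e - 1: not (a[pos] = -22)
Answer: WP = not (a[pos] = -22)


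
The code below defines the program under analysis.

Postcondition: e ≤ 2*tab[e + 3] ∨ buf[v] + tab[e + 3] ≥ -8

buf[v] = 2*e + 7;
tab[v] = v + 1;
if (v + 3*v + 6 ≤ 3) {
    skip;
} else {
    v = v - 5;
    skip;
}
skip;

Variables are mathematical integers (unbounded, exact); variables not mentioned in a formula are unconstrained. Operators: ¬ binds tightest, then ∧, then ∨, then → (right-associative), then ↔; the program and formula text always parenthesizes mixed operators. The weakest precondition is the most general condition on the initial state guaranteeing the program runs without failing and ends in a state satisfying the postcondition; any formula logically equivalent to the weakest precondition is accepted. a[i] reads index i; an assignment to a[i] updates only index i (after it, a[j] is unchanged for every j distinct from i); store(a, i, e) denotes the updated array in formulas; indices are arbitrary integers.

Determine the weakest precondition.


Working backward. After the program, e ≤ 2*tab[e + 3] ∨ buf[v] + tab[e + 3] ≥ -8 must hold.
Before skip: e ≤ 2*tab[e + 3] ∨ buf[v] + tab[e + 3] ≥ -8
Then branch requires e ≤ 2*tab[e + 3] ∨ buf[v] + tab[e + 3] ≥ -8; else branch requires e ≤ 2*tab[e + 3] ∨ buf[v - 5] + tab[e + 3] ≥ -8.
Before the if: (4*v ≤ -3 → (e ≤ 2*tab[e + 3] ∨ buf[v] + tab[e + 3] ≥ -8)) ∧ ((¬(4*v ≤ -3)) → (e ≤ 2*tab[e + 3] ∨ buf[v - 5] + tab[e + 3] ≥ -8))
Before tab[v] := v + 1: (4*v ≤ -3 → (e ≤ 2*store(tab, v, v + 1)[e + 3] ∨ buf[v] + store(tab, v, v + 1)[e + 3] ≥ -8)) ∧ ((¬(4*v ≤ -3)) → (e ≤ 2*store(tab, v, v + 1)[e + 3] ∨ buf[v - 5] + store(tab, v, v + 1)[e + 3] ≥ -8))
Before buf[v] := 2*e + 7: (4*v ≤ -3 → (e ≤ 2*store(tab, v, v + 1)[e + 3] ∨ store(buf, v, 2*e + 7)[v] + store(tab, v, v + 1)[e + 3] ≥ -8)) ∧ ((¬(4*v ≤ -3)) → (e ≤ 2*store(tab, v, v + 1)[e + 3] ∨ store(buf, v, 2*e + 7)[v - 5] + store(tab, v, v + 1)[e + 3] ≥ -8))
Answer: WP = (4*v ≤ -3 → (e ≤ 2*store(tab, v, v + 1)[e + 3] ∨ store(buf, v, 2*e + 7)[v] + store(tab, v, v + 1)[e + 3] ≥ -8)) ∧ ((¬(4*v ≤ -3)) → (e ≤ 2*store(tab, v, v + 1)[e + 3] ∨ store(buf, v, 2*e + 7)[v - 5] + store(tab, v, v + 1)[e + 3] ≥ -8))


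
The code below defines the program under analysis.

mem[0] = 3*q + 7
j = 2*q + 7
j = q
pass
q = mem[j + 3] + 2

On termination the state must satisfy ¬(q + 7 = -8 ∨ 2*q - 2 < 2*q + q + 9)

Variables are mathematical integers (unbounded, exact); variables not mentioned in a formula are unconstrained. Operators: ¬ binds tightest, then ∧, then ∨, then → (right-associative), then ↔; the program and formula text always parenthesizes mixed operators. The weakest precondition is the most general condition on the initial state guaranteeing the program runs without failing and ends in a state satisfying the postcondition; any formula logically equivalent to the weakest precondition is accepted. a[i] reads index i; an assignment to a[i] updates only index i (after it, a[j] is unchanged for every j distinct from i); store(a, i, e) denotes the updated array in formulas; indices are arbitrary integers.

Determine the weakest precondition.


Working backward. After the program, the postcondition ¬(q + 7 = -8 ∨ 2*q - 2 < 2*q + q + 9) must hold; in canonical form it is ¬(q = -15 ∨ q > -11).
Before q := mem[j + 3] + 2: ¬(mem[j + 3] = -17 ∨ mem[j + 3] > -13)
Before skip: ¬(mem[j + 3] = -17 ∨ mem[j + 3] > -13)
Before j := q: ¬(mem[q + 3] = -17 ∨ mem[q + 3] > -13)
Before j := 2*q + 7: ¬(mem[q + 3] = -17 ∨ mem[q + 3] > -13)
Before mem[0] := 3*q + 7: ¬(store(mem, 0, 3*q + 7)[q + 3] = -17 ∨ store(mem, 0, 3*q + 7)[q + 3] > -13)
Answer: WP = ¬(store(mem, 0, 3*q + 7)[q + 3] = -17 ∨ store(mem, 0, 3*q + 7)[q + 3] > -13)


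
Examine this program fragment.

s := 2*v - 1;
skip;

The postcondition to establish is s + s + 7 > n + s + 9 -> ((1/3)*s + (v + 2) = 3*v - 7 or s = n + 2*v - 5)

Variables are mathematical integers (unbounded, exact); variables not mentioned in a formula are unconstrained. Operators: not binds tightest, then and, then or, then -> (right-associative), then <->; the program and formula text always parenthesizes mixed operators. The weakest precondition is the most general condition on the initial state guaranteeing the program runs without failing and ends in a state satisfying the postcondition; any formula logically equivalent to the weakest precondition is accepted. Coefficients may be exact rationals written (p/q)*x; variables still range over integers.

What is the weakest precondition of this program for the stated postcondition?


Working backward. After the program, the postcondition s + s + 7 > n + s + 9 -> ((1/3)*s + (v + 2) = 3*v - 7 or s = n + 2*v - 5) must hold; in canonical form it is s > n + 2 -> ((1/3)*s = 2*v - 9 or s = n + 2*v - 5).
Before skip: s > n + 2 -> ((1/3)*s = 2*v - 9 or s = n + 2*v - 5)
Before s := 2*v - 1: 2*v > n + 3 -> ((4/3)*v = 26/3 or n = 4)
Answer: WP = 2*v > n + 3 -> ((4/3)*v = 26/3 or n = 4)


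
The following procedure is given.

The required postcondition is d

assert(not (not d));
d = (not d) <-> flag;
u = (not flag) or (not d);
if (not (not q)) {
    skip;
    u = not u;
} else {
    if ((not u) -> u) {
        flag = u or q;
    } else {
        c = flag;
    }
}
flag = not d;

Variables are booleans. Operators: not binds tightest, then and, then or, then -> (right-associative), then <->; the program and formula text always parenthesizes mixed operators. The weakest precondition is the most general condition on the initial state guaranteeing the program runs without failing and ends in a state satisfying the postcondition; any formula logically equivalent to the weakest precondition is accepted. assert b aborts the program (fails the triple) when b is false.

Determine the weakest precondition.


Working backward. After the program, d must hold.
Before flag := not d: d
Then branch requires d; else branch requires (((not u) -> u) -> d) and ((not ((not u) -> u)) -> d).
Before the if: (q -> d) and ((not q) -> ((((not u) -> u) -> d) and ((not ((not u) -> u)) -> d)))
Before u := (not flag) or (not d): (q -> d) and ((not q) -> ((((not ((not flag) or (not d))) -> ((not flag) or (not d))) -> d) and ((not ((not ((not flag) or (not d))) -> ((not flag) or (not d)))) -> d)))
Before d := (not d) <-> flag: (q -> ((not d) <-> flag)) and ((not q) -> ((((not ((not flag) or (not ((not d) <-> flag)))) -> ((not flag) or (not ((not d) <-> flag)))) -> ((not d) <-> flag)) and ((not ((not ((not flag) or (not ((not d) <-> flag)))) -> ((not flag) or (not ((not d) <-> flag))))) -> ((not d) <-> flag))))
Before assert not (not d): d and (q -> ((not d) <-> flag)) and ((not q) -> ((((not ((not flag) or (not ((not d) <-> flag)))) -> ((not flag) or (not ((not d) <-> flag)))) -> ((not d) <-> flag)) and ((not ((not ((not flag) or (not ((not d) <-> flag)))) -> ((not flag) or (not ((not d) <-> flag))))) -> ((not d) <-> flag))))
Answer: WP = d and (q -> ((not d) <-> flag)) and ((not q) -> ((((not ((not flag) or (not ((not d) <-> flag)))) -> ((not flag) or (not ((not d) <-> flag)))) -> ((not d) <-> flag)) and ((not ((not ((not flag) or (not ((not d) <-> flag)))) -> ((not flag) or (not ((not d) <-> flag))))) -> ((not d) <-> flag))))
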